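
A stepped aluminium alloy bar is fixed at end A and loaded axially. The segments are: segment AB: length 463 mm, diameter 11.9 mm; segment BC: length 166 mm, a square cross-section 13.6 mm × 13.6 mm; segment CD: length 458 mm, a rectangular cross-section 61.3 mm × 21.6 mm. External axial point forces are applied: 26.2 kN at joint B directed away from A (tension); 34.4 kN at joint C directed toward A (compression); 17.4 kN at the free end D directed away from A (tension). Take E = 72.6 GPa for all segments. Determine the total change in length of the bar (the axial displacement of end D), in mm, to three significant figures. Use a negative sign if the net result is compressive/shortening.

0.400 mm

Internal axial forces (sectioning from the free end, tension +): N_CD = 17.4 kN, N_BC = -17 kN, N_AB = 9.2 kN.
A_AB = 111.2 mm².
A_BC = 185 mm².
A_CD = 1324 mm².
δ_AB = 9200·463/(111.2·72600) = 0.5275 mm
δ_BC = -17000·166/(185·72600) = -0.2102 mm
δ_CD = 17400·458/(1324·72600) = 0.0829 mm
δ = Σδ_i = 0.4003 mm.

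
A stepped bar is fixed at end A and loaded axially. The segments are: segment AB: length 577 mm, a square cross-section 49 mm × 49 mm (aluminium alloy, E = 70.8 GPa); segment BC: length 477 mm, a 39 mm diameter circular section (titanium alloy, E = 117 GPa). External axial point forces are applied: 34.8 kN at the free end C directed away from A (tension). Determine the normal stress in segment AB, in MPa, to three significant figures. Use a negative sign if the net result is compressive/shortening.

14.5 MPa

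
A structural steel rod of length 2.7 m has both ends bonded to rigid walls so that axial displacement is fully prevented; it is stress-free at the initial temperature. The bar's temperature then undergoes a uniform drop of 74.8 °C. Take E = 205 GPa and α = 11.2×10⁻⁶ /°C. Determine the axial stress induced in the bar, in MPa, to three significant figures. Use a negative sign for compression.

Free thermal expansion αLΔT = 11.2e-6 · 2700 · -74.8 = -2.262 mm.
The walls impose strain ε = −(-2.262)/2700 = 8.3776e-04; σ = Eε = 205000 · 8.3776e-04 = 171.7 MPa.

172 MPa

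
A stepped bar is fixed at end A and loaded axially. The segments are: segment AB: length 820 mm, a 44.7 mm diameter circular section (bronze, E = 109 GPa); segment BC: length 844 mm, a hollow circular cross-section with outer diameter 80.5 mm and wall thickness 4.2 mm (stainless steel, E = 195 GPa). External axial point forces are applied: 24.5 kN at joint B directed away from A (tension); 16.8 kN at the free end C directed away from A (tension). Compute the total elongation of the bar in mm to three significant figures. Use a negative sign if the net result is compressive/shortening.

0.270 mm

Internal axial forces (sectioning from the free end, tension +): N_BC = 16.8 kN, N_AB = 41.3 kN.
A_AB = 1569 mm².
A_BC = 1007 mm².
δ_AB = 41300·820/(1569·109000) = 0.198 mm
δ_BC = 16800·844/(1007·195000) = 0.07223 mm
δ = Σδ_i = 0.2702 mm.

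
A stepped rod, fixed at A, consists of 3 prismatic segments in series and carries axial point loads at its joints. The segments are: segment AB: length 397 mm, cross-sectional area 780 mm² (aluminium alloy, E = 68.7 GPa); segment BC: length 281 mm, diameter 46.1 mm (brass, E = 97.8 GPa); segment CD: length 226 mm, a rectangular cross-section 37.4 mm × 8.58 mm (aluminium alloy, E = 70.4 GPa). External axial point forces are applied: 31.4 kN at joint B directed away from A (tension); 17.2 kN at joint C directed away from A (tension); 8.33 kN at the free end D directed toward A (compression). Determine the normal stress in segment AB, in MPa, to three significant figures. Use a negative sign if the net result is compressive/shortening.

Internal axial forces (sectioning from the free end, tension +): N_CD = -8.33 kN, N_BC = 8.87 kN, N_AB = 40.27 kN.
σ_AB = N_AB/A_AB = 40270/780 = 51.63 MPa.

51.6 MPa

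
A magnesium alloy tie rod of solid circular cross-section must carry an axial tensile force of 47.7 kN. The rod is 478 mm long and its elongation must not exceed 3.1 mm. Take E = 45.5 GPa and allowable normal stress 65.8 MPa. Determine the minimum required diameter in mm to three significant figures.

30.4 mm

Required area A ≥ P/σ_allow = 47700/65.8 = 724.9 mm².
For a solid circular section, d ≥ √(4A/π) = 30.38 mm.
Elongation limit: A ≥ PL/(Eδ_allow) = 47700·478/(45500·3.1) = 161.6 mm² ⇒ d ≥ 14.35 mm.
The stress limit governs.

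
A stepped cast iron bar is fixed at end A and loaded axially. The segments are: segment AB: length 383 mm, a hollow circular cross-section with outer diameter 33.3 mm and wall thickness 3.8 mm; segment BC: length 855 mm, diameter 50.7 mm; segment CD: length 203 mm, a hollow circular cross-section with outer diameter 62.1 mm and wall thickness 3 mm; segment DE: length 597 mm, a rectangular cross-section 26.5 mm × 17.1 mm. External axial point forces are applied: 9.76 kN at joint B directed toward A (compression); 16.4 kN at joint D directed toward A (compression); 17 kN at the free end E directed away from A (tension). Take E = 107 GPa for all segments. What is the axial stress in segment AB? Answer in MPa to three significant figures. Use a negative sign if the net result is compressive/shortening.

Internal axial forces (sectioning from the free end, tension +): N_DE = 17 kN, N_CD = 0.6 kN, N_BC = 0.6 kN, N_AB = -9.16 kN.
A_AB = 352.2 mm².
σ_AB = N_AB/A_AB = -9160/352.2 = -26.01 MPa.

-26.0 MPa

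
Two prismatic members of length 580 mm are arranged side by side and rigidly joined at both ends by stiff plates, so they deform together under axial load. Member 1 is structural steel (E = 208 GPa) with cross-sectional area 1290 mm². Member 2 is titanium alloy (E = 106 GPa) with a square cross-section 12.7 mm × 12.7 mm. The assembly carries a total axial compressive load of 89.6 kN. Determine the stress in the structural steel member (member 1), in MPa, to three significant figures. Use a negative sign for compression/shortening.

-65.3 MPa

A_2 = 161.3 mm².
Equal strain + equilibrium ⇒ each member carries load in proportion to AE: A₁E₁ = 268300000 N, A₂E₂ = 17100000 N, ΣAE = 285400000 N.
σ₁ = P·E₁/ΣAE = -89600·208000/285400000 = -65.3 MPa.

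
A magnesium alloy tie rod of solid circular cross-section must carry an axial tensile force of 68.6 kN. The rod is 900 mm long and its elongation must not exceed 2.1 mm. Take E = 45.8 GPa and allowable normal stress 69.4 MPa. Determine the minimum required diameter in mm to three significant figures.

Required area A ≥ P/σ_allow = 68600/69.4 = 988.5 mm².
For a solid circular section, d ≥ √(4A/π) = 35.48 mm.
Elongation limit: A ≥ PL/(Eδ_allow) = 68600·900/(45800·2.1) = 641.9 mm² ⇒ d ≥ 28.59 mm.
The stress limit governs.

35.5 mm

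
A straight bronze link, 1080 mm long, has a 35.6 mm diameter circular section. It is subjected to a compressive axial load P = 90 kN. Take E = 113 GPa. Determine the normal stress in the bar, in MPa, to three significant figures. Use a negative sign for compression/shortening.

A = 995.4 mm².
σ = N/A = -90000/995.4 = -90.42 MPa.

-90.4 MPa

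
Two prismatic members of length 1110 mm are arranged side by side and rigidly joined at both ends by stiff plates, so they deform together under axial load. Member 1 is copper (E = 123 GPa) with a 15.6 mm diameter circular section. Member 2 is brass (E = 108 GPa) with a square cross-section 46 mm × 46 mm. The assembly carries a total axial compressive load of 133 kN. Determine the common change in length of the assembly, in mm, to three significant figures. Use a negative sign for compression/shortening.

A_1 = 191.1 mm².
A_2 = 2116 mm².
Equal strain + equilibrium ⇒ each member carries load in proportion to AE: A₁E₁ = 23510000 N, A₂E₂ = 228500000 N, ΣAE = 252000000 N.
δ = PL/ΣAE = -133000·1110/252000000 = -0.5857 mm.

-0.586 mm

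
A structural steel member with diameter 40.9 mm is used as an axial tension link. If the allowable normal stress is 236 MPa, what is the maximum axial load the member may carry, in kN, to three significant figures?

A = 1314 mm².
P_max = σ_allow · A = 236 · 1314 = 310100 N = 310.1 kN.

310 kN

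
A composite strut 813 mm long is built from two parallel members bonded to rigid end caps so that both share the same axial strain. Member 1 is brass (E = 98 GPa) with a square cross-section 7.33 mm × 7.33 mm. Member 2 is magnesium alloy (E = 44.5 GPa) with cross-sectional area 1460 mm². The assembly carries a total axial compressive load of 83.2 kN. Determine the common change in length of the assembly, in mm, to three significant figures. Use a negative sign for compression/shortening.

A_1 = 53.73 mm².
Equal strain + equilibrium ⇒ each member carries load in proportion to AE: A₁E₁ = 5265000 N, A₂E₂ = 64970000 N, ΣAE = 70240000 N.
δ = PL/ΣAE = -83200·813/70240000 = -0.9631 mm.

-0.963 mm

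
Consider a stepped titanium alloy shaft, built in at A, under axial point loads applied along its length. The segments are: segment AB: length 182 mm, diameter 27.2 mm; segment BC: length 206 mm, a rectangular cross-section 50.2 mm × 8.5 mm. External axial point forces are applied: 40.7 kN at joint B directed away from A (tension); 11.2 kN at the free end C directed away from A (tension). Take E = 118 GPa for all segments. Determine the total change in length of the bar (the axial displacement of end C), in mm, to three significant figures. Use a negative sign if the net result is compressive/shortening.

Internal axial forces (sectioning from the free end, tension +): N_BC = 11.2 kN, N_AB = 51.9 kN.
A_AB = 581.1 mm².
A_BC = 426.7 mm².
δ_AB = 51900·182/(581.1·118000) = 0.1378 mm
δ_BC = 11200·206/(426.7·118000) = 0.04582 mm
δ = Σδ_i = 0.1836 mm.

0.184 mm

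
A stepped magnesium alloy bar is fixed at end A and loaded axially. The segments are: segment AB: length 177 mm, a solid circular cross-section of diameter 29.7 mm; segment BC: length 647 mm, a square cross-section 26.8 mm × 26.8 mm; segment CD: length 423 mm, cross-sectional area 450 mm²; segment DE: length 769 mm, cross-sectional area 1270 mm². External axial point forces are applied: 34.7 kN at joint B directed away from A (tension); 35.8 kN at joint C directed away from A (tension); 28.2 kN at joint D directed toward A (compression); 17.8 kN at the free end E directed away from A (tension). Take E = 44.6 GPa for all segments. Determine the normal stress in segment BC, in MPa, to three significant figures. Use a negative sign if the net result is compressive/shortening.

Internal axial forces (sectioning from the free end, tension +): N_DE = 17.8 kN, N_CD = -10.4 kN, N_BC = 25.4 kN, N_AB = 60.1 kN.
A_BC = 718.2 mm².
σ_BC = N_BC/A_BC = 25400/718.2 = 35.36 MPa.

35.4 MPa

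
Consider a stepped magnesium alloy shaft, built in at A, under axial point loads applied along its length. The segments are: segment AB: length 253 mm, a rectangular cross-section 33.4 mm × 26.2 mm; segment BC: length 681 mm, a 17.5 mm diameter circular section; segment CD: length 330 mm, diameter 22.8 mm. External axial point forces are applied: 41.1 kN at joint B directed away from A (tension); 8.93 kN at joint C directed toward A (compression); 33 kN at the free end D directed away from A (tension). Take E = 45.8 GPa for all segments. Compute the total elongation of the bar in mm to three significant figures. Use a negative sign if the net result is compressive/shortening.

Internal axial forces (sectioning from the free end, tension +): N_CD = 33 kN, N_BC = 24.07 kN, N_AB = 65.17 kN.
A_AB = 875.1 mm².
A_BC = 240.5 mm².
A_CD = 408.3 mm².
δ_AB = 65170·253/(875.1·45800) = 0.4114 mm
δ_BC = 24070·681/(240.5·45800) = 1.488 mm
δ_CD = 33000·330/(408.3·45800) = 0.5824 mm
δ = Σδ_i = 2.482 mm.

2.48 mm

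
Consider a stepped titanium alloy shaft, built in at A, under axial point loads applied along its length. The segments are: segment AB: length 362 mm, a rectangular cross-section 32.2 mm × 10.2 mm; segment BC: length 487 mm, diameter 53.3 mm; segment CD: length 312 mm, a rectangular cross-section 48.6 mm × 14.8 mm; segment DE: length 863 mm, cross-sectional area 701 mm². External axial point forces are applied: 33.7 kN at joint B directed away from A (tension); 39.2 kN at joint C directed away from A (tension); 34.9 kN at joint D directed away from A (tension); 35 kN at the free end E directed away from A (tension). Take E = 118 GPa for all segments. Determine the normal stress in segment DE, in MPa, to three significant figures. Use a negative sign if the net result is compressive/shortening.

Internal axial forces (sectioning from the free end, tension +): N_DE = 35 kN, N_CD = 69.9 kN, N_BC = 109.1 kN, N_AB = 142.8 kN.
σ_DE = N_DE/A_DE = 35000/701 = 49.93 MPa.

49.9 MPa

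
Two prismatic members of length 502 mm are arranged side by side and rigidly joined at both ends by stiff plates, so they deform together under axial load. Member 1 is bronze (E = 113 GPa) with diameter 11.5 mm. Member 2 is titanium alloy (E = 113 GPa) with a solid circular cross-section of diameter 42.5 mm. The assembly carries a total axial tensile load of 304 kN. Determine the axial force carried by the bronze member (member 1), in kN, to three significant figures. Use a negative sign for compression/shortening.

A_1 = 103.9 mm².
A_2 = 1419 mm².
Equal strain + equilibrium ⇒ each member carries load in proportion to AE: A₁E₁ = 11740000 N, A₂E₂ = 160300000 N, ΣAE = 172000000 N.
F₁ = P·A₁E₁/ΣAE = 304000·11740000/172000000 = 20740 N.

20.7 kN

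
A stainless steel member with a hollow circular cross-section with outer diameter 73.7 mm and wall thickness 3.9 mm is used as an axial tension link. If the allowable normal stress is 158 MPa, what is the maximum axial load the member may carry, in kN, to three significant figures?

A = 855.2 mm².
P_max = σ_allow · A = 158 · 855.2 = 135100 N = 135.1 kN.

135 kN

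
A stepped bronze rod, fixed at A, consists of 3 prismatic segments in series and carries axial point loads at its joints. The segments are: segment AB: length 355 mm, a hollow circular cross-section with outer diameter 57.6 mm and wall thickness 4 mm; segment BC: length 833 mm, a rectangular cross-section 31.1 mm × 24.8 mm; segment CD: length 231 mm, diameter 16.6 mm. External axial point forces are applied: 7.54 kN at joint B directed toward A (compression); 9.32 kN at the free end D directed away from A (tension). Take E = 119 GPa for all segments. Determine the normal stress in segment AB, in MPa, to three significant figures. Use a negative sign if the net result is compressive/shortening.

2.64 MPa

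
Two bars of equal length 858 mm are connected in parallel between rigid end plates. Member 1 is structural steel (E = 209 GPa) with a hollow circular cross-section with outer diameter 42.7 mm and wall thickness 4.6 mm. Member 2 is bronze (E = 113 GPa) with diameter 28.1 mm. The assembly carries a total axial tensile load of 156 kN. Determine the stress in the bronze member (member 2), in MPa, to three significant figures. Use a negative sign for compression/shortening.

A_1 = 550.6 mm².
A_2 = 620.2 mm².
Equal strain + equilibrium ⇒ each member carries load in proportion to AE: A₁E₁ = 115100000 N, A₂E₂ = 70080000 N, ΣAE = 185200000 N.
σ₂ = P·E₂/ΣAE = 156000·113000/185200000 = 95.21 MPa.

95.2 MPa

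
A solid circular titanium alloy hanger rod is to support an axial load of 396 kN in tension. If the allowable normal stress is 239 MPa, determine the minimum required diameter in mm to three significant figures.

Required area A ≥ P/σ_allow = 396000/239 = 1657 mm².
For a solid circular section, d ≥ √(4A/π) = 45.93 mm.

45.9 mm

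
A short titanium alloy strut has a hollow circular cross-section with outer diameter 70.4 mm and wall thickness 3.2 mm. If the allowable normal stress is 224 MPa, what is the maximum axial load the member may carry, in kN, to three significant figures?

151 kN

A = 675.6 mm².
P_max = σ_allow · A = 224 · 675.6 = 151300 N = 151.3 kN.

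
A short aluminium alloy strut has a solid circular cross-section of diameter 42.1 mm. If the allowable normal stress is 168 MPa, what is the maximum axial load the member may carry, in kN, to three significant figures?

A = 1392 mm².
P_max = σ_allow · A = 168 · 1392 = 233900 N = 233.9 kN.

234 kN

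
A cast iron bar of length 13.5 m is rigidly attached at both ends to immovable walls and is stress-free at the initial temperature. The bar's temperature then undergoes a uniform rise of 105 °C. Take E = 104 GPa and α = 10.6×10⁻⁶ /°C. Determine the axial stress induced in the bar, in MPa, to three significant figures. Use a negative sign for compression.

Free thermal expansion αLΔT = 10.6e-6 · 13500 · 105 = 15.03 mm.
The walls impose strain ε = −(15.03)/13500 = -1.1130e-03; σ = Eε = 104000 · -1.1130e-03 = -115.8 MPa.

-116 MPa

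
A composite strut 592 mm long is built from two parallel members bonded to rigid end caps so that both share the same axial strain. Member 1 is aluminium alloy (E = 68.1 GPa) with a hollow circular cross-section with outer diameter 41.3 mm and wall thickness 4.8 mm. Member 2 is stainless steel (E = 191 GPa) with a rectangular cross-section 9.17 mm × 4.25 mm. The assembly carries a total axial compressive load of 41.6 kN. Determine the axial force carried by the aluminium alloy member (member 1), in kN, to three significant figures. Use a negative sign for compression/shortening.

-34.7 kN

A_1 = 550.4 mm².
A_2 = 38.97 mm².
Equal strain + equilibrium ⇒ each member carries load in proportion to AE: A₁E₁ = 37480000 N, A₂E₂ = 7444000 N, ΣAE = 44930000 N.
F₁ = P·A₁E₁/ΣAE = -41600·37480000/44930000 = -34710 N.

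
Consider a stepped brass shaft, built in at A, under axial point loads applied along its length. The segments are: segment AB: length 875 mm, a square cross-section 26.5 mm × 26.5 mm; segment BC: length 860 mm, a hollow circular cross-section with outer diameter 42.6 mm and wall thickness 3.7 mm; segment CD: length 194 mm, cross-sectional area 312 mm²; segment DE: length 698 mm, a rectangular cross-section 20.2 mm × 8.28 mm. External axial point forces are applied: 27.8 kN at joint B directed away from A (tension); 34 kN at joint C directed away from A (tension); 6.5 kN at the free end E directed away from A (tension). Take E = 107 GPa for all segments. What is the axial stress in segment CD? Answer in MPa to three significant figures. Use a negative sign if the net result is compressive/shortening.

Internal axial forces (sectioning from the free end, tension +): N_DE = 6.5 kN, N_CD = 6.5 kN, N_BC = 40.5 kN, N_AB = 68.3 kN.
σ_CD = N_CD/A_CD = 6500/312 = 20.83 MPa.

20.8 MPa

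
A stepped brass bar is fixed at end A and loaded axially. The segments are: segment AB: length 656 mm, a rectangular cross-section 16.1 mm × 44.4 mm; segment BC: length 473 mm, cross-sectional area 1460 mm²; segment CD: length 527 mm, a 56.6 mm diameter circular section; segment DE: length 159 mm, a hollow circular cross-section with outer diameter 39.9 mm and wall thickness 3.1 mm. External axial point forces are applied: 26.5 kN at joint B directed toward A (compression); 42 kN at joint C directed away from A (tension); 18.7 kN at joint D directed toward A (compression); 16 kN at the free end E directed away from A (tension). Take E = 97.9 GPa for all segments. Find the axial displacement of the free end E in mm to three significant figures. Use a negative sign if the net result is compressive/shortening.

Internal axial forces (sectioning from the free end, tension +): N_DE = 16 kN, N_CD = -2.7 kN, N_BC = 39.3 kN, N_AB = 12.8 kN.
A_AB = 714.8 mm².
A_CD = 2516 mm².
A_DE = 358.4 mm².
δ_AB = 12800·656/(714.8·97900) = 0.12 mm
δ_BC = 39300·473/(1460·97900) = 0.1301 mm
δ_CD = -2700·527/(2516·97900) = -0.005777 mm
δ_DE = 16000·159/(358.4·97900) = 0.07251 mm
δ = Σδ_i = 0.3168 mm.

0.317 mm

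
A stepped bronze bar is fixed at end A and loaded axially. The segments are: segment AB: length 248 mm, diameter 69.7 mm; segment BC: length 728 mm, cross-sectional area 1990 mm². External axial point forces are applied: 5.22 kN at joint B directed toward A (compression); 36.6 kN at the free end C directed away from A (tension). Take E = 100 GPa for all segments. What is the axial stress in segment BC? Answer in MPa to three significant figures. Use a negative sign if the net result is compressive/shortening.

18.4 MPa

Internal axial forces (sectioning from the free end, tension +): N_BC = 36.6 kN, N_AB = 31.38 kN.
σ_BC = N_BC/A_BC = 36600/1990 = 18.39 MPa.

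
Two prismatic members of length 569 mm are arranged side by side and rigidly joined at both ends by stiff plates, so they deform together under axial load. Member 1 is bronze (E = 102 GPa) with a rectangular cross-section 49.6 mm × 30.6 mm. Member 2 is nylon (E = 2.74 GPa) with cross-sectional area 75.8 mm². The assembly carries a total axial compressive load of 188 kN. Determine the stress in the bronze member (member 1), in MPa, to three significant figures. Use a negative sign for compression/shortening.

A_1 = 1518 mm².
Equal strain + equilibrium ⇒ each member carries load in proportion to AE: A₁E₁ = 154800000 N, A₂E₂ = 207700 N, ΣAE = 155000000 N.
σ₁ = P·E₁/ΣAE = -188000·102000/155000000 = -123.7 MPa.

-124 MPa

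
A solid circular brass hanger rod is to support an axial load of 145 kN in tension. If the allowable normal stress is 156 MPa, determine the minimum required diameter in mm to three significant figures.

34.4 mm

Required area A ≥ P/σ_allow = 145000/156 = 929.5 mm².
For a solid circular section, d ≥ √(4A/π) = 34.4 mm.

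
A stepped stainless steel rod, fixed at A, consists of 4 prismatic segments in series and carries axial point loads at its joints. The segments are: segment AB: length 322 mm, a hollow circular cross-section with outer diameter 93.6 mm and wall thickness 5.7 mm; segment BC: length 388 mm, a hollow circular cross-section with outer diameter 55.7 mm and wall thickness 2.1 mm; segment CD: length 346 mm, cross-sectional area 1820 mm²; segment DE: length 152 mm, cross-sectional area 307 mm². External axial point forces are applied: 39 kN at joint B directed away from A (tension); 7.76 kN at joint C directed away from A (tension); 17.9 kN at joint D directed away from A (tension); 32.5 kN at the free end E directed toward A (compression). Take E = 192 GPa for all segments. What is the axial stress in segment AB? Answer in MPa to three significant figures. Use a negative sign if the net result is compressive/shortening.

20.4 MPa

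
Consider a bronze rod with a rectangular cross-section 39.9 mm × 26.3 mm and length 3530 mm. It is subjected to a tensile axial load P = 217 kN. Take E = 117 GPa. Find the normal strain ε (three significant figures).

0.00177

A = 1049 mm².
σ = N/A = 206.8 MPa; ε = σ/E = 206.8/117000 = 1.767e-03.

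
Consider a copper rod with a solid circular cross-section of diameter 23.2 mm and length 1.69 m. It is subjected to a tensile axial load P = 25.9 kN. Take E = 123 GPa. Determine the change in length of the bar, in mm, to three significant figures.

0.842 mm

A = 422.7 mm².
δ_mech = NL/(AE) = 25900·1690/(422.7·123000) = 0.8418 mm.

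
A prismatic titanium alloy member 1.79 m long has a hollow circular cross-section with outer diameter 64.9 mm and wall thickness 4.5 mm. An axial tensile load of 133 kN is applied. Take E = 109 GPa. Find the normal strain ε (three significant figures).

0.00143

A = 853.9 mm².
σ = N/A = 155.8 MPa; ε = σ/E = 155.8/109000 = 1.429e-03.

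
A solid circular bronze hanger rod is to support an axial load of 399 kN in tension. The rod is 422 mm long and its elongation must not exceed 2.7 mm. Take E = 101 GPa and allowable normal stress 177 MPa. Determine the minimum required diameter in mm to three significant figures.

53.6 mm

Required area A ≥ P/σ_allow = 399000/177 = 2254 mm².
For a solid circular section, d ≥ √(4A/π) = 53.57 mm.
Elongation limit: A ≥ PL/(Eδ_allow) = 399000·422/(101000·2.7) = 617.4 mm² ⇒ d ≥ 28.04 mm.
The stress limit governs.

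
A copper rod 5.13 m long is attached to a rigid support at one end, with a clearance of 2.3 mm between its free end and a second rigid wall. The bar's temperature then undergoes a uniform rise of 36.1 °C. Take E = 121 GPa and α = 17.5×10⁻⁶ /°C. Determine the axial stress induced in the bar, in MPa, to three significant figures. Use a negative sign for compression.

-22.2 MPa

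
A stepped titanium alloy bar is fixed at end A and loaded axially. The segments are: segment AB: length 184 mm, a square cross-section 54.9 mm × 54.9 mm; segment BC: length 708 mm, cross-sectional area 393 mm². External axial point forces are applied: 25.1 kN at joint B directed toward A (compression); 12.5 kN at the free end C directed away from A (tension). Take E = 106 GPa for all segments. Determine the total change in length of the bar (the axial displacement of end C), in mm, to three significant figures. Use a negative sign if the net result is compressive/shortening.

Internal axial forces (sectioning from the free end, tension +): N_BC = 12.5 kN, N_AB = -12.6 kN.
A_AB = 3014 mm².
δ_AB = -12600·184/(3014·106000) = -0.007257 mm
δ_BC = 12500·708/(393·106000) = 0.2124 mm
δ = Σδ_i = 0.2052 mm.

0.205 mm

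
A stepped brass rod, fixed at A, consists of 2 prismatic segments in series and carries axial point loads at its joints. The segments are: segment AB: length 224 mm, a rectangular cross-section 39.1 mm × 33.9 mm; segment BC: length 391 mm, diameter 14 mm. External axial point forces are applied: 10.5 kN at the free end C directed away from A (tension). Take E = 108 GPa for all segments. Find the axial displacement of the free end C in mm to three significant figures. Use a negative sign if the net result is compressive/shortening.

Internal axial forces (sectioning from the free end, tension +): N_BC = 10.5 kN, N_AB = 10.5 kN.
A_AB = 1325 mm².
A_BC = 153.9 mm².
δ_AB = 10500·224/(1325·108000) = 0.01643 mm
δ_BC = 10500·391/(153.9·108000) = 0.2469 mm
δ = Σδ_i = 0.2634 mm.

0.263 mm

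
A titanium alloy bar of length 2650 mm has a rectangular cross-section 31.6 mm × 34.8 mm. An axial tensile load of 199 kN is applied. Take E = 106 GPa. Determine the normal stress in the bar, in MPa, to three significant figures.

181 MPa

A = 1100 mm².
σ = N/A = 199000/1100 = 181 MPa.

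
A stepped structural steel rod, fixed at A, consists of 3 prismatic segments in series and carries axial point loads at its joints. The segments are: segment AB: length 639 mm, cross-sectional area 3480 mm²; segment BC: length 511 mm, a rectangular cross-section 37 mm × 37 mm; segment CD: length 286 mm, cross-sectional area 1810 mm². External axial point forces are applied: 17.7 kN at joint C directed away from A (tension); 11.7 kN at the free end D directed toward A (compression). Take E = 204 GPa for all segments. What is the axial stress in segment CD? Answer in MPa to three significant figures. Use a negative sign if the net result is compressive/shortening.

Internal axial forces (sectioning from the free end, tension +): N_CD = -11.7 kN, N_BC = 6 kN, N_AB = 6 kN.
σ_CD = N_CD/A_CD = -11700/1810 = -6.464 MPa.

-6.46 MPa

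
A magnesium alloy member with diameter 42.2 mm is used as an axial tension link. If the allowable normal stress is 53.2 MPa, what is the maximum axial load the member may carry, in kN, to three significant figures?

A = 1399 mm².
P_max = σ_allow · A = 53.2 · 1399 = 74410 N = 74.41 kN.

74.4 kN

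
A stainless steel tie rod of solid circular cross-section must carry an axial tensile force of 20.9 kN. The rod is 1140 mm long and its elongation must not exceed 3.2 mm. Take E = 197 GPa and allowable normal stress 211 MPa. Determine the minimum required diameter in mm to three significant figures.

Required area A ≥ P/σ_allow = 20900/211 = 99.05 mm².
For a solid circular section, d ≥ √(4A/π) = 11.23 mm.
Elongation limit: A ≥ PL/(Eδ_allow) = 20900·1140/(197000·3.2) = 37.8 mm² ⇒ d ≥ 6.937 mm.
The stress limit governs.

11.2 mm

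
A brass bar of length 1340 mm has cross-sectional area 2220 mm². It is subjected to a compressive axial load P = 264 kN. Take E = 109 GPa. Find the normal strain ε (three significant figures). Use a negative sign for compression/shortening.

-0.00109

σ = N/A = -118.9 MPa; ε = σ/E = -118.9/109000 = -1.091e-03.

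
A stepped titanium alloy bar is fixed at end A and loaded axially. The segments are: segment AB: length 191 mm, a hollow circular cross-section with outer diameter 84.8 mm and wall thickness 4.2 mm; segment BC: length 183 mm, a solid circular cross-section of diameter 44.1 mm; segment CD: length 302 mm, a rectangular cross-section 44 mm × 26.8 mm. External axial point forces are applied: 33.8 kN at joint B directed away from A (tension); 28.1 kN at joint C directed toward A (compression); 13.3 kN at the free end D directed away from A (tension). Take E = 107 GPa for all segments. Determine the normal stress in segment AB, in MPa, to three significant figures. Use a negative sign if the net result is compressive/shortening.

Internal axial forces (sectioning from the free end, tension +): N_CD = 13.3 kN, N_BC = -14.8 kN, N_AB = 19 kN.
A_AB = 1063 mm².
σ_AB = N_AB/A_AB = 19000/1063 = 17.87 MPa.

17.9 MPa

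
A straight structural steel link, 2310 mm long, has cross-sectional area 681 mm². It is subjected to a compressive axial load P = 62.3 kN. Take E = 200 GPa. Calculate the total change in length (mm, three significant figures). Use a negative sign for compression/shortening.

δ_mech = NL/(AE) = -62300·2310/(681·200000) = -1.057 mm.

-1.06 mm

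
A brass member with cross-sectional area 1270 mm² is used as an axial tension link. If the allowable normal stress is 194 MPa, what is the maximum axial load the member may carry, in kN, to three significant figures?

P_max = σ_allow · A = 194 · 1270 = 246400 N = 246.4 kN.

246 kN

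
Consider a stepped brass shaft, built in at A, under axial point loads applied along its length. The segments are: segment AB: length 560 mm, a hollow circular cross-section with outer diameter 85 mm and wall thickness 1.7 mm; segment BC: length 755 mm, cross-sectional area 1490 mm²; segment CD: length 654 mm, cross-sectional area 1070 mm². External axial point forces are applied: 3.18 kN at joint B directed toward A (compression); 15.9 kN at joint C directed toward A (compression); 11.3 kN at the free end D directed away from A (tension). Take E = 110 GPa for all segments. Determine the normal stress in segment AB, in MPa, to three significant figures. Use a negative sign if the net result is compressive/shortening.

Internal axial forces (sectioning from the free end, tension +): N_CD = 11.3 kN, N_BC = -4.6 kN, N_AB = -7.78 kN.
A_AB = 444.9 mm².
σ_AB = N_AB/A_AB = -7780/444.9 = -17.49 MPa.

-17.5 MPa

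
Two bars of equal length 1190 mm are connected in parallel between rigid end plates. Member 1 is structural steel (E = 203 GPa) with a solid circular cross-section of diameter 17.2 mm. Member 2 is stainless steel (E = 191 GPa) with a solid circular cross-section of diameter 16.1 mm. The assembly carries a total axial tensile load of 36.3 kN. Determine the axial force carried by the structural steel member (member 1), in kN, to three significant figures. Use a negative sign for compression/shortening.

19.9 kN

A_1 = 232.4 mm².
A_2 = 203.6 mm².
Equal strain + equilibrium ⇒ each member carries load in proportion to AE: A₁E₁ = 47170000 N, A₂E₂ = 38880000 N, ΣAE = 86050000 N.
F₁ = P·A₁E₁/ΣAE = 36300·47170000/86050000 = 19900 N.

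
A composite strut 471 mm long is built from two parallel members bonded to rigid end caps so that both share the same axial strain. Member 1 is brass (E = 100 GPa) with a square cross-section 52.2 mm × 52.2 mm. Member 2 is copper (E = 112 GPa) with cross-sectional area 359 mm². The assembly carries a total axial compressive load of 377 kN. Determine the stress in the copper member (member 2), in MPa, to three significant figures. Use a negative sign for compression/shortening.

-135 MPa

A_1 = 2725 mm².
Equal strain + equilibrium ⇒ each member carries load in proportion to AE: A₁E₁ = 272500000 N, A₂E₂ = 40210000 N, ΣAE = 312700000 N.
σ₂ = P·E₂/ΣAE = -377000·112000/312700000 = -135 MPa.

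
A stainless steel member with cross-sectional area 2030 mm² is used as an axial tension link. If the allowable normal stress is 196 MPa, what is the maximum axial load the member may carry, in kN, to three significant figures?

398 kN

P_max = σ_allow · A = 196 · 2030 = 397900 N = 397.9 kN.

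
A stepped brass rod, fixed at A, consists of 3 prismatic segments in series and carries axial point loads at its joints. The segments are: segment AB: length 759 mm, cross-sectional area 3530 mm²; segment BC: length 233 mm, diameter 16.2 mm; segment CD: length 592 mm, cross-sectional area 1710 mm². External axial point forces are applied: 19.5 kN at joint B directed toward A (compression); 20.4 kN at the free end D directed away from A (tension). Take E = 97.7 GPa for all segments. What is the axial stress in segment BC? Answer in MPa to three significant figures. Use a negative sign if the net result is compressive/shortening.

99.0 MPa

Internal axial forces (sectioning from the free end, tension +): N_CD = 20.4 kN, N_BC = 20.4 kN, N_AB = 0.9 kN.
A_BC = 206.1 mm².
σ_BC = N_BC/A_BC = 20400/206.1 = 98.97 MPa.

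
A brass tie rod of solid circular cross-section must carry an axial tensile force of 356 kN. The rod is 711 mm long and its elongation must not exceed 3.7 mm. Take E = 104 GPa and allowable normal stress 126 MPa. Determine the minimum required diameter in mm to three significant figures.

Required area A ≥ P/σ_allow = 356000/126 = 2825 mm².
For a solid circular section, d ≥ √(4A/π) = 59.98 mm.
Elongation limit: A ≥ PL/(Eδ_allow) = 356000·711/(104000·3.7) = 657.8 mm² ⇒ d ≥ 28.94 mm.
The stress limit governs.

60.0 mm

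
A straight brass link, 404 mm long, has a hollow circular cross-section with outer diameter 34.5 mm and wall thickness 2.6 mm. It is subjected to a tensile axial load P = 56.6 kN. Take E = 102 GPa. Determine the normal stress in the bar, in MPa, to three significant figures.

A = 260.6 mm².
σ = N/A = 56600/260.6 = 217.2 MPa.

217 MPa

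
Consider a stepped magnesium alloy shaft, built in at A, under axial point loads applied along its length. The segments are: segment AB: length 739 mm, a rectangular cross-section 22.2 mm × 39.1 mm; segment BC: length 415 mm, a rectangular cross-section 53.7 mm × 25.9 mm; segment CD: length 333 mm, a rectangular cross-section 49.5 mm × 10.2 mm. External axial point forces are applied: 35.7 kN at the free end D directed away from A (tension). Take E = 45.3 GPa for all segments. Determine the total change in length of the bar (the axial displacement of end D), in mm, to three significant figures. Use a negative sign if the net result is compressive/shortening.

Internal axial forces (sectioning from the free end, tension +): N_CD = 35.7 kN, N_BC = 35.7 kN, N_AB = 35.7 kN.
A_AB = 868 mm².
A_BC = 1391 mm².
A_CD = 504.9 mm².
δ_AB = 35700·739/(868·45300) = 0.6709 mm
δ_BC = 35700·415/(1391·45300) = 0.2351 mm
δ_CD = 35700·333/(504.9·45300) = 0.5198 mm
δ = Σδ_i = 1.426 mm.

1.43 mm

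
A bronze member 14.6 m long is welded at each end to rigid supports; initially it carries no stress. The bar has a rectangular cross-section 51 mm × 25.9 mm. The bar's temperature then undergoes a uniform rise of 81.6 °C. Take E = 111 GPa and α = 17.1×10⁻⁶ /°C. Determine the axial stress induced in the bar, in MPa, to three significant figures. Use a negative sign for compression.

-155 MPa

Free thermal expansion αLΔT = 17.1e-6 · 14600 · 81.6 = 20.37 mm.
The walls impose strain ε = −(20.37)/14600 = -1.3954e-03; σ = Eε = 111000 · -1.3954e-03 = -154.9 MPa.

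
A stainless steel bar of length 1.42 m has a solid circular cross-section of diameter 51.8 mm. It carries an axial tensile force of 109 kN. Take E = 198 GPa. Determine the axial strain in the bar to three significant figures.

2.61e-04

A = 2107 mm².
σ = N/A = 51.72 MPa; ε = σ/E = 51.72/198000 = 2.612e-04.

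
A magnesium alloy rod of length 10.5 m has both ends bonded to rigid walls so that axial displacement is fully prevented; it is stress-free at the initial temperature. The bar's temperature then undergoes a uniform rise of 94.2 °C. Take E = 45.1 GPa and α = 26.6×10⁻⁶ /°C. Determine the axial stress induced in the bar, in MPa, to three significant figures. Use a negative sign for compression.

-113 MPa

Free thermal expansion αLΔT = 26.6e-6 · 10500 · 94.2 = 26.31 mm.
The walls impose strain ε = −(26.31)/10500 = -2.5057e-03; σ = Eε = 45100 · -2.5057e-03 = -113 MPa.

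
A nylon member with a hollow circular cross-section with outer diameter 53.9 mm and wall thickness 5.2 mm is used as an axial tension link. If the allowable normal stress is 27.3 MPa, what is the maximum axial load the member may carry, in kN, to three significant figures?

A = 795.6 mm².
P_max = σ_allow · A = 27.3 · 795.6 = 21720 N = 21.72 kN.

21.7 kN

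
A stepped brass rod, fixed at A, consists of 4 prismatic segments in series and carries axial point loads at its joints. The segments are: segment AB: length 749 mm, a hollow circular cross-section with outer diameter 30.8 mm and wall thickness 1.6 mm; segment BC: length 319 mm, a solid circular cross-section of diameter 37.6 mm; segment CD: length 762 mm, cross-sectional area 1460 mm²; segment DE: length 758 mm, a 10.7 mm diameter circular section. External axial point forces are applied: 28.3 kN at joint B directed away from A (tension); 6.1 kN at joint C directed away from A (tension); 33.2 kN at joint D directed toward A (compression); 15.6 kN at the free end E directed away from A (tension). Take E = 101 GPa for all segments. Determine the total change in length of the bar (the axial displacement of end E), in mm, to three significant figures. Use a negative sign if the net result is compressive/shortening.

2.03 mm

Internal axial forces (sectioning from the free end, tension +): N_DE = 15.6 kN, N_CD = -17.6 kN, N_BC = -11.5 kN, N_AB = 16.8 kN.
A_AB = 146.8 mm².
A_BC = 1110 mm².
A_DE = 89.92 mm².
δ_AB = 16800·749/(146.8·101000) = 0.8488 mm
δ_BC = -11500·319/(1110·101000) = -0.03271 mm
δ_CD = -17600·762/(1460·101000) = -0.09095 mm
δ_DE = 15600·758/(89.92·101000) = 1.302 mm
δ = Σδ_i = 2.027 mm.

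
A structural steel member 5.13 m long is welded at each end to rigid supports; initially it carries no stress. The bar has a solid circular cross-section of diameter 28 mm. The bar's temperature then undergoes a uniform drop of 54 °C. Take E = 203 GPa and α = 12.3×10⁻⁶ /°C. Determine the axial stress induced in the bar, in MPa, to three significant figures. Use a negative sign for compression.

135 MPa

Free thermal expansion αLΔT = 12.3e-6 · 5130 · -54 = -3.407 mm.
The walls impose strain ε = −(-3.407)/5130 = 6.6420e-04; σ = Eε = 203000 · 6.6420e-04 = 134.8 MPa.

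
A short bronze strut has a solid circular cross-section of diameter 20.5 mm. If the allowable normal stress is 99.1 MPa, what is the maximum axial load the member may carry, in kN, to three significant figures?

32.7 kN

A = 330.1 mm².
P_max = σ_allow · A = 99.1 · 330.1 = 32710 N = 32.71 kN.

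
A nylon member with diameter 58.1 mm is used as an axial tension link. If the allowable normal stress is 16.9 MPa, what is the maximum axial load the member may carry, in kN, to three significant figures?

44.8 kN

A = 2651 mm².
P_max = σ_allow · A = 16.9 · 2651 = 44810 N = 44.81 kN.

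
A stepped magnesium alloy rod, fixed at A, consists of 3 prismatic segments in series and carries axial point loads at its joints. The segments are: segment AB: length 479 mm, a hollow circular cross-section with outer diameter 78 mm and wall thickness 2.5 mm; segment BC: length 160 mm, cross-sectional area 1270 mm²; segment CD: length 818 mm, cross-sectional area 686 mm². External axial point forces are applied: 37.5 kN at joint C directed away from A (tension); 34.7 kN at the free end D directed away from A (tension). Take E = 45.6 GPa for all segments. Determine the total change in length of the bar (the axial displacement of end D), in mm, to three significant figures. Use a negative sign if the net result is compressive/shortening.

Internal axial forces (sectioning from the free end, tension +): N_CD = 34.7 kN, N_BC = 72.2 kN, N_AB = 72.2 kN.
A_AB = 593 mm².
δ_AB = 72200·479/(593·45600) = 1.279 mm
δ_BC = 72200·160/(1270·45600) = 0.1995 mm
δ_CD = 34700·818/(686·45600) = 0.9074 mm
δ = Σδ_i = 2.386 mm.

2.39 mm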